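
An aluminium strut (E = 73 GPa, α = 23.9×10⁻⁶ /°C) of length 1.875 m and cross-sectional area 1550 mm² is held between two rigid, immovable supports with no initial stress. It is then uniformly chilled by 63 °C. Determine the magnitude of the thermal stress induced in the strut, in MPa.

The supports are rigid, so the total axial strain is zero. The restrained thermal strain is ε = αΔT = 23.9×10⁻⁶ × 63 = 1505.7×10⁻⁶.
The stress required to suppress this strain is σ = Eε = 73×10³ × 1505.7×10⁻⁶ = 109.9 MPa, tensile since the strut is trying to contract.

σ ≈ 110 MPa (tensile)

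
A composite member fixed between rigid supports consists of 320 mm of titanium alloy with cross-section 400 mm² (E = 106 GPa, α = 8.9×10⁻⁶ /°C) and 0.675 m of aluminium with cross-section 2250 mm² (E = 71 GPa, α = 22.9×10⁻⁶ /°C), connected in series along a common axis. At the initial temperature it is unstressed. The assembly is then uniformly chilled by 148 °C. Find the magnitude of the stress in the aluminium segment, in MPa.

σ ≈ 102 MPa (tensile)

Free thermal contraction of the whole bar: Σ αᵢΔT Lᵢ = 8.9×10⁻⁶×148×320 + 22.9×10⁻⁶×148×675 = 2.709 mm.
The rigid supports impose zero overall length change; the single axial force P common to all segments must satisfy P Σ Lᵢ/(AᵢEᵢ) = δ_free.
Σ Lᵢ/(AᵢEᵢ) = 320/(400×106×10³) + 675/(2250×71×10³) = 1.177×10⁻⁵ mm/N.
Hence P = δ_free / Σ(L/AE) = 2.709/1.177×10⁻⁵ = 230.1 kN (tensile).
σ_{aluminium} = P / A = 230100 / 2250 = 102.3 MPa.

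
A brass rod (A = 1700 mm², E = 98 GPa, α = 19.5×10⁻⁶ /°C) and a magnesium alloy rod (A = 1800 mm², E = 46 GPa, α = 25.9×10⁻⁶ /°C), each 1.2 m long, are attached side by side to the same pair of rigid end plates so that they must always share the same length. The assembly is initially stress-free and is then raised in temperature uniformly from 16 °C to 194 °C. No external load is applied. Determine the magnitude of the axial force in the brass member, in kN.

The magnesium alloy has the larger α, so on heating it would change length more than the brass if both were free. The rigid plates force a common final length, so the magnesium alloy is put into compression and the brass into tension, with equal and opposite forces P (no external load).
Equating the net (thermal + elastic) strains gives |α₁ − α₂|·ΔT = P·[1/(A₁E₁) + 1/(A₂E₂)].
|α₁ − α₂|·ΔT = 6.4×10⁻⁶ × 178 = 0.001139.
1/(A₁E₁) + 1/(A₂E₂) = 1/(1700×98×10³) + 1/(1800×46×10³) = 1.808×10⁻⁸ N⁻¹.
P = 0.001139 / 1.808×10⁻⁸ = 63010 N = 63.01 kN.

P ≈ 63 kN (tensile in the brass)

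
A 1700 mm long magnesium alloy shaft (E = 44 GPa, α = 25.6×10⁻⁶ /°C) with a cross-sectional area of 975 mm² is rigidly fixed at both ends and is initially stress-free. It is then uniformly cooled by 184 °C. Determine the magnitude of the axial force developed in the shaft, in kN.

P ≈ 202 kN (tensile)

The ends cannot move, so σ = EαΔT = 44×10³ × 25.6×10⁻⁶ × 184 = 207.3 MPa.
P = AEαΔT = 975 × 44×10³ × 25.6×10⁻⁶ × 184 = 202.1 kN (tensile).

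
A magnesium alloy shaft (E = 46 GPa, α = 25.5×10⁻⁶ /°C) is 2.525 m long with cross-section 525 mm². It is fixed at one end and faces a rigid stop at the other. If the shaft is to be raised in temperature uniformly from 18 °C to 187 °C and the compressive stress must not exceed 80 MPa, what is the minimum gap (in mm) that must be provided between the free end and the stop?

g ≈ 6.49 mm

Free expansion if unrestrained: δ_free = αΔT L = 25.5×10⁻⁶ × 169 × 2525 = 10.88 mm.
At the allowable stress the elastic shortening the wall may impose is σL/E = 80 × 2525 / (46×10³) = 4.391 mm.
So the gap has to take up the difference, g_min = δ_free − σL/E = 10.88 − 4.391 = 6.49 mm.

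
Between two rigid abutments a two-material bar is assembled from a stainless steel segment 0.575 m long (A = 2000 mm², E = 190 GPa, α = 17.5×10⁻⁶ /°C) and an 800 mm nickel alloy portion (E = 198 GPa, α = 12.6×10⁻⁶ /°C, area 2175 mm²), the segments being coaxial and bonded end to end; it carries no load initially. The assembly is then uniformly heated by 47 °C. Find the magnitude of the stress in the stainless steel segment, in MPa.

σ ≈ 140 MPa (compressive)

If the supports were absent, the total length change would be Σ αᵢΔT Lᵢ = 17.5×10⁻⁶×47×575 + 12.6×10⁻⁶×47×800 = 0.9467 mm.
Since the ends are fixed, an axial force P builds up, equal in every segment, with P · Σ Lᵢ/(AᵢEᵢ) = δ_free.
The series flexibility is Σ Lᵢ/(AᵢEᵢ) = 575/(2000×190×10³) + 800/(2175×198×10³) = 3.371×10⁻⁶ mm/N.
So P = 0.9467 / 3.371×10⁻⁶ = 280.9 kN, compressive.
σ_{stainless steel} = P / A = 280900 / 2000 = 140.4 MPa.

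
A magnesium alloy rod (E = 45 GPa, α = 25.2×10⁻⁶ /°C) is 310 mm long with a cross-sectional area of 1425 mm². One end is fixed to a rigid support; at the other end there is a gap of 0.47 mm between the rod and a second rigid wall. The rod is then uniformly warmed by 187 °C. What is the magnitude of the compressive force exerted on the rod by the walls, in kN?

P ≈ 205 kN

If the wall were absent the rod would grow by αΔT L = 25.2×10⁻⁶ × 187 × 310 = 1.461 mm.
This exceeds the 0.47 mm gap, so the wall pushes back. The portion of expansion that must be recovered elastically is δ_free − gap = 1.461 − 0.47 = 0.9908 mm.
That suppressed elongation corresponds to σ = E·Δ/L = 45×10³ × 0.9908/310 = 143.8 MPa.
P = σA = 143.8 × 1425 = 205 kN.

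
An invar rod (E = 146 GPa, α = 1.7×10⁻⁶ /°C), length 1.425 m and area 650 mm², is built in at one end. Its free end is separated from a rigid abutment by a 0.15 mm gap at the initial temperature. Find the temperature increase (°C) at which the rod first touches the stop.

ΔT ≈ 61.9 °C

Contact occurs when the free expansion equals the gap: αΔT L = 0.15 mm.
So ΔT = g/(αL) = 0.15/(1.7×10⁻⁶ × 1425) = 61.92 °C.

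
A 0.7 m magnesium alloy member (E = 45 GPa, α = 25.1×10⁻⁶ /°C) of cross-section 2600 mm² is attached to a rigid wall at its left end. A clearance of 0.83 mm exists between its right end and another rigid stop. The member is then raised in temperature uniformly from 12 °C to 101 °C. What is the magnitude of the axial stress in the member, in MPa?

Unrestrained expansion: δ_free = αΔT L = 25.1×10⁻⁶ × 89 × 700 = 1.564 mm.
After closing the 0.83 mm clearance, 1.564 − 0.83 = 0.7337 mm of expansion remains to be suppressed by the wall.
That suppressed elongation corresponds to σ = E·Δ/L = 45×10³ × 0.7337/700 = 47.17 MPa.

σ ≈ 47.2 MPa (compressive)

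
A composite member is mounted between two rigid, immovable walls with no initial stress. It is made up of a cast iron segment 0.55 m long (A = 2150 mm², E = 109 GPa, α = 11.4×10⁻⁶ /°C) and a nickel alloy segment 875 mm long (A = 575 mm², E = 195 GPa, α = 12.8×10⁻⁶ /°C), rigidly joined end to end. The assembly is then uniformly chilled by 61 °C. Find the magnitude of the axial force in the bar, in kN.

With the walls removed the bar would change length by δ_free = Σ αᵢΔT Lᵢ = 11.4×10⁻⁶×61×550 + 12.8×10⁻⁶×61×875 = 1.066 mm.
The rigid supports impose zero overall length change; the single axial force P common to all segments must satisfy P Σ Lᵢ/(AᵢEᵢ) = δ_free.
The series flexibility is Σ Lᵢ/(AᵢEᵢ) = 550/(2150×109×10³) + 875/(575×195×10³) = 1.015×10⁻⁵ mm/N.
So P = 1.066 / 1.015×10⁻⁵ = 105 kN, tensile.

P ≈ 105 kN (tensile)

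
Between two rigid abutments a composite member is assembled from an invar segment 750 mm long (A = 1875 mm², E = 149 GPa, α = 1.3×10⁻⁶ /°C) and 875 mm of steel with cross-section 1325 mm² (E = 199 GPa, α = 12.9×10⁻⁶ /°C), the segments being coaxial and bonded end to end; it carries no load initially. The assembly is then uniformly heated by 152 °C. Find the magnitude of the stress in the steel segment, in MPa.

Free thermal expansion of the whole bar: Σ αᵢΔT Lᵢ = 1.3×10⁻⁶×152×750 + 12.9×10⁻⁶×152×875 = 1.864 mm.
The rigid supports impose zero overall length change; the single axial force P common to all segments must satisfy P Σ Lᵢ/(AᵢEᵢ) = δ_free.
Σ Lᵢ/(AᵢEᵢ) = 750/(1875×149×10³) + 875/(1325×199×10³) = 6.003×10⁻⁶ mm/N.
So P = 1.864 / 6.003×10⁻⁶ = 310.5 kN, compressive.
σ_{steel} = P / A = 310500 / 1325 = 234.3 MPa.

σ ≈ 234 MPa (compressive)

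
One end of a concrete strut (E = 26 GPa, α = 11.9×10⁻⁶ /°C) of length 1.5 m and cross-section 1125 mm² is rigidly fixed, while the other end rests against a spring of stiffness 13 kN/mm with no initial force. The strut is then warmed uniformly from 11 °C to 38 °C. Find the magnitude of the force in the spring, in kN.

P ≈ 3.76 kN

If the spring were absent the strut would lengthen by αΔT L = 11.9×10⁻⁶ × 27 × 1500 = 0.4819 mm.
With a force P in the spring, the elastic change of the strut is PL/(AE) and that of the spring is P/k; compatibility requires their sum to equal δ_free.
So P = δ_free / [L/(AE) + 1/k] = 0.4819 / [ 1500/(1125×26×10³) + 1/(13×10³) ].
P = 0.4819 / 0.0001282 = 3759 N.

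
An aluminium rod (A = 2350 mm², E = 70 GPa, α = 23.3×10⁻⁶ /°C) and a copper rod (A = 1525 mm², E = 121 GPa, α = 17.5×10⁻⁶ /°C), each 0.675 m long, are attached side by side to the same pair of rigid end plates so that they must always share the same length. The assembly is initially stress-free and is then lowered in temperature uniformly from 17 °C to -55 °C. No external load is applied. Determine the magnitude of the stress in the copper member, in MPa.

σ ≈ 23.8 MPa (compressive)

Both members must finish at the same length. With the larger α, the aluminium tends to over-contract; the plates restrain it, putting the aluminium in tension and the copper in compression. With no external load the two internal forces are equal and opposite, magnitude P.
Compatibility of the two members (thermal + elastic change equal): (α₁ − α₂)ΔT = P·[1/(A₁E₁) + 1/(A₂E₂)].
|α₁ − α₂|·ΔT = 5.8×10⁻⁶ × 72 = 0.0004176.
1/(A₁E₁) + 1/(A₂E₂) = 1/(2350×70×10³) + 1/(1525×121×10³) = 1.15×10⁻⁸ N⁻¹.
P = 0.0004176 / 1.15×10⁻⁸ = 36320 N = 36.32 kN.
σ_{copper} = P/A₂ = 36320/1525 = 23.82 MPa, compressive.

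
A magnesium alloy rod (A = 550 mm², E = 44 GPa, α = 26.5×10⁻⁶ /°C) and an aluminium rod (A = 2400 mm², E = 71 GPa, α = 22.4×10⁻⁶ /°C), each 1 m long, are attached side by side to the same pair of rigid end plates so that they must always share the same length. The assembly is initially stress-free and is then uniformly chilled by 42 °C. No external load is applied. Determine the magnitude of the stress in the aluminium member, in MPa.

σ ≈ 1.52 MPa (compressive)

The magnesium alloy has the larger α, so on cooling it would change length more than the aluminium if both were free. The rigid plates force a common final length, so the magnesium alloy is put into tension and the aluminium into compression, with equal and opposite forces P (no external load).
Equating the net (thermal + elastic) strains gives |α₁ − α₂|·ΔT = P·[1/(A₁E₁) + 1/(A₂E₂)].
|α₁ − α₂|·ΔT = 4.1×10⁻⁶ × 42 = 0.0001722.
1/(A₁E₁) + 1/(A₂E₂) = 1/(550×44×10³) + 1/(2400×71×10³) = 4.719×10⁻⁸ N⁻¹.
So P = 0.0001722 / 4.719×10⁻⁸ = 3.649 kN.
σ_{aluminium} = P/A₂ = 3649/2400 = 1.52 MPa, compressive.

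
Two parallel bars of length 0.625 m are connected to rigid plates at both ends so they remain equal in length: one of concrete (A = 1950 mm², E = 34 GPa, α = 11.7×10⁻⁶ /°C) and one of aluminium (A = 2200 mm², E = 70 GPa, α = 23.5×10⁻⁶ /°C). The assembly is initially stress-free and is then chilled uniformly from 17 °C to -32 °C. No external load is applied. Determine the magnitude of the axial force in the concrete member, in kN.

P ≈ 26.8 kN (compressive in the concrete)

The aluminium has the larger α, so on cooling it would change length more than the concrete if both were free. The rigid plates force a common final length, so the aluminium is put into tension and the concrete into compression, with equal and opposite forces P (no external load).
Compatibility of the two members (thermal + elastic change equal): (α₁ − α₂)ΔT = P·[1/(A₁E₁) + 1/(A₂E₂)].
|α₁ − α₂|·ΔT = 11.8×10⁻⁶ × 49 = 0.0005782.
1/(A₁E₁) + 1/(A₂E₂) = 1/(1950×34×10³) + 1/(2200×70×10³) = 2.158×10⁻⁸ N⁻¹.
So P = 0.0005782 / 2.158×10⁻⁸ = 26.8 kN.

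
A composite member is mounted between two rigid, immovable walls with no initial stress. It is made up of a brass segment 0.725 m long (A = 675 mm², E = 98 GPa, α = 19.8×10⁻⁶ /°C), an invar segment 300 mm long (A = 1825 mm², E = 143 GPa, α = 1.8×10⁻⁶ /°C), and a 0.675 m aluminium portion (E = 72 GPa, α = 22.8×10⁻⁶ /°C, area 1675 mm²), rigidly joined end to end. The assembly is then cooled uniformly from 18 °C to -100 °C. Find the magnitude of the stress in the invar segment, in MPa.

σ ≈ 111 MPa (tensile)

Free thermal contraction of the whole bar: Σ αᵢΔT Lᵢ = 19.8×10⁻⁶×118×725 + 1.8×10⁻⁶×118×300 + 22.8×10⁻⁶×118×675 = 3.574 mm.
The walls prevent any net length change, so an axial force P (same in every segment) develops. Compatibility: P · Σ Lᵢ/(AᵢEᵢ) = δ_free.
Σ Lᵢ/(AᵢEᵢ) = 725/(675×98×10³) + 300/(1825×143×10³) + 675/(1675×72×10³) = 1.771×10⁻⁵ mm/N.
Hence P = δ_free / Σ(L/AE) = 3.574/1.771×10⁻⁵ = 201.8 kN (tensile).
σ_{invar} = P / A = 201800 / 1825 = 110.6 MPa.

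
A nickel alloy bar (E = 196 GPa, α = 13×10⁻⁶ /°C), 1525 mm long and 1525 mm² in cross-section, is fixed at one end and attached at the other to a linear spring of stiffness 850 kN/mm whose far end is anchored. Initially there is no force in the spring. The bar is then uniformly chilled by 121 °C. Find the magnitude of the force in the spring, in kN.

Free thermal contraction: δ_free = αΔT L = 13×10⁻⁶ × 121 × 1525 = 2.399 mm.
Let P be the tensile force in the spring. The bar extends elastically by PL/(AE) and the spring stretches by P/k; together these equal δ_free.
So P = δ_free / [L/(AE) + 1/k] = 2.399 / [ 1525/(1525×196×10³) + 1/(850×10³) ].
P = 2.399 / 6.279×10⁻⁶ = 382100 N.

P ≈ 382 kN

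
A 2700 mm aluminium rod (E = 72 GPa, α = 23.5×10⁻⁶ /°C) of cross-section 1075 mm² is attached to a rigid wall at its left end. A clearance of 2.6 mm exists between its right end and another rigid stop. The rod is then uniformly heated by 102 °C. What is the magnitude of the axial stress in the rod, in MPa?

Unrestrained expansion: δ_free = αΔT L = 23.5×10⁻⁶ × 102 × 2700 = 6.472 mm.
The gap closes (δ_free > 2.6 mm) and the wall then resists a further 6.472 − 2.6 = 3.872 mm of expansion.
That suppressed elongation corresponds to σ = E·Δ/L = 72×10³ × 3.872/2700 = 103.3 MPa.

σ ≈ 103 MPa (compressive)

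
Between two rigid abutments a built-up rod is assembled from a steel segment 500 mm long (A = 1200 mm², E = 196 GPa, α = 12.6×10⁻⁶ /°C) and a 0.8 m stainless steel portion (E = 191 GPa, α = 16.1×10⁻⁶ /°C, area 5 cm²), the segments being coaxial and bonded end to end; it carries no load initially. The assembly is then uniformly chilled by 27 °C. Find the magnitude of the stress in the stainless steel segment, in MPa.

σ ≈ 98.6 MPa (tensile)

Free thermal contraction of the whole bar: Σ αᵢΔT Lᵢ = 12.6×10⁻⁶×27×500 + 16.1×10⁻⁶×27×800 = 0.5179 mm.
The walls prevent any net length change, so an axial force P (same in every segment) develops. Compatibility: P · Σ Lᵢ/(AᵢEᵢ) = δ_free.
The series flexibility is Σ Lᵢ/(AᵢEᵢ) = 500/(1200×196×10³) + 800/(500×191×10³) = 1.05×10⁻⁵ mm/N.
P = 0.5179 / 1.05×10⁻⁵ = 49310 N = 49.31 kN, tensile.
σ_{stainless steel} = P / A = 49310 / 500 = 98.61 MPa.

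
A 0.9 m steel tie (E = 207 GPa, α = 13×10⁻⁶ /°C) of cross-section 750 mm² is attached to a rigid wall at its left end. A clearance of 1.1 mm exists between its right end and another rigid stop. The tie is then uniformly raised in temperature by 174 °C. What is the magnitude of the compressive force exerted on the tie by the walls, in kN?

P ≈ 161 kN

Unrestrained expansion: δ_free = αΔT L = 13×10⁻⁶ × 174 × 900 = 2.036 mm.
This exceeds the 1.1 mm gap, so the wall pushes back. The portion of expansion that must be recovered elastically is δ_free − gap = 2.036 − 1.1 = 0.9358 mm.
Compatibility: PL/(AE) = 0.9358 mm, so σ = P/A = E × (0.9358/900) = 215.2 MPa.
Force on the wall = σA = 215.2 × 750 mm² = 161.4 kN.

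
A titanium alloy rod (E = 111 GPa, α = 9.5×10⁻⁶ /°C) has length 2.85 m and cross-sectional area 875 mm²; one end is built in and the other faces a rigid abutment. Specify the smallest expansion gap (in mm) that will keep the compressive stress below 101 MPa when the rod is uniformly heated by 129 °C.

With no wall the rod would lengthen by αΔT L = 9.5×10⁻⁶ × 129 × 2850 = 3.493 mm.
At the allowable stress the elastic shortening the wall may impose is σL/E = 101 × 2850 / (111×10³) = 2.593 mm.
So the gap has to take up the difference, g_min = δ_free − σL/E = 3.493 − 2.593 = 0.8994 mm.

g ≈ 0.899 mm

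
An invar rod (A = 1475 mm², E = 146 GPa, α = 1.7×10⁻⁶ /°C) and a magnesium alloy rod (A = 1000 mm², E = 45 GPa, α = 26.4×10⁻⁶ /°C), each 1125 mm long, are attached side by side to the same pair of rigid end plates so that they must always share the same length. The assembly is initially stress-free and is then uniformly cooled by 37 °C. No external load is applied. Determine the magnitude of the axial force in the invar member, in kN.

The magnesium alloy has the larger α, so on cooling it would change length more than the invar if both were free. The rigid plates force a common final length, so the magnesium alloy is put into tension and the invar into compression, with equal and opposite forces P (no external load).
Equating the net (thermal + elastic) strains gives |α₁ − α₂|·ΔT = P·[1/(A₁E₁) + 1/(A₂E₂)].
|α₁ − α₂|·ΔT = 24.7×10⁻⁶ × 37 = 0.0009139.
1/(A₁E₁) + 1/(A₂E₂) = 1/(1475×146×10³) + 1/(1000×45×10³) = 2.687×10⁻⁸ N⁻¹.
P = 0.0009139 / 2.687×10⁻⁸ = 34020 N = 34.02 kN.

P ≈ 34 kN (compressive in the invar)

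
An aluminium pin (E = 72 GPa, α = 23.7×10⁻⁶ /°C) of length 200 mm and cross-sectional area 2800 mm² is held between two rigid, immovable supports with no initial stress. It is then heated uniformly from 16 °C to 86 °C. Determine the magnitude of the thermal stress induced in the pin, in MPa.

With length fixed, the mechanical strain must cancel the thermal strain αΔT = 23.7×10⁻⁶ × 70 = 1659×10⁻⁶.
Hence σ = E·αΔT = 72×10³ × 1659×10⁻⁶ = 119.4 MPa, compressive.

σ ≈ 119 MPa (compressive)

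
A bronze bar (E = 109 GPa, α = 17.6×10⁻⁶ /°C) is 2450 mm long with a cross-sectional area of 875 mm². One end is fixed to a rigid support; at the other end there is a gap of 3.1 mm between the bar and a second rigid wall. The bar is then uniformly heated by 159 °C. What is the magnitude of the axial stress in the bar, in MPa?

σ ≈ 167 MPa (compressive)

If the wall were absent the bar would grow by αΔT L = 17.6×10⁻⁶ × 159 × 2450 = 6.856 mm.
This exceeds the 3.1 mm gap, so the wall pushes back. The portion of expansion that must be recovered elastically is δ_free − gap = 6.856 − 3.1 = 3.756 mm.
Compatibility: PL/(AE) = 3.756 mm, so σ = P/A = E × (3.756/2450) = 167.1 MPa.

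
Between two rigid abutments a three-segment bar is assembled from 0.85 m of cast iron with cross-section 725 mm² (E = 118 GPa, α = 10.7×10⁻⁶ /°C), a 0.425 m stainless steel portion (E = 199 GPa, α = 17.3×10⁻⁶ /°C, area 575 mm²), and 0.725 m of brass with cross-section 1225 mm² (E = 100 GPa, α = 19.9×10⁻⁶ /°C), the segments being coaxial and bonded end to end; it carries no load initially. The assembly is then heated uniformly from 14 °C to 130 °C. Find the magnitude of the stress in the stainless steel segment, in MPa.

Free thermal expansion of the whole bar: Σ αᵢΔT Lᵢ = 10.7×10⁻⁶×116×850 + 17.3×10⁻⁶×116×425 + 19.9×10⁻⁶×116×725 = 3.581 mm.
Since the ends are fixed, an axial force P builds up, equal in every segment, with P · Σ Lᵢ/(AᵢEᵢ) = δ_free.
The series flexibility is Σ Lᵢ/(AᵢEᵢ) = 850/(725×118×10³) + 425/(575×199×10³) + 725/(1225×100×10³) = 1.957×10⁻⁵ mm/N.
So P = 3.581 / 1.957×10⁻⁵ = 183 kN, compressive.
σ_{stainless steel} = P / A = 183000 / 575 = 318.3 MPa.

σ ≈ 318 MPa (compressive)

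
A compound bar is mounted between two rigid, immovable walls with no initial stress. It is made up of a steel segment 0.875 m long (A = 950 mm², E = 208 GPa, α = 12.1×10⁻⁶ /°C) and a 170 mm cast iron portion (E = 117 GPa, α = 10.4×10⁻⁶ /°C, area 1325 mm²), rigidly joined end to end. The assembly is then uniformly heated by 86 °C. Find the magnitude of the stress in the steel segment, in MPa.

With the walls removed the bar would change length by δ_free = Σ αᵢΔT Lᵢ = 12.1×10⁻⁶×86×875 + 10.4×10⁻⁶×86×170 = 1.063 mm.
The walls prevent any net length change, so an axial force P (same in every segment) develops. Compatibility: P · Σ Lᵢ/(AᵢEᵢ) = δ_free.
The series flexibility is Σ Lᵢ/(AᵢEᵢ) = 875/(950×208×10³) + 170/(1325×117×10³) = 5.525×10⁻⁶ mm/N.
P = 1.063 / 5.525×10⁻⁶ = 192300 N = 192.3 kN, compressive.
σ_{steel} = P / A = 192300 / 950 = 202.5 MPa.

σ ≈ 202 MPa (compressive)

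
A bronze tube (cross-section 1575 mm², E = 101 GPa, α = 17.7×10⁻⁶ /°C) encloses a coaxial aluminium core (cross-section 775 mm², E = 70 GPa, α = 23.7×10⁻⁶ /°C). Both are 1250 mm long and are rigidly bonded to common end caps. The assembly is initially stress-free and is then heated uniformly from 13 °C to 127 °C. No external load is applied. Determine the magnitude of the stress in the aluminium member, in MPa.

Equilibrium of a rigid end plate with no external load gives equal and opposite internal forces ±P in the two members. Since α_{aluminium} > α_{bronze}, heating drives the aluminium into compression and the bronze into tension.
Equating the net (thermal + elastic) strains gives |α₁ − α₂|·ΔT = P·[1/(A₁E₁) + 1/(A₂E₂)].
|α₁ − α₂|·ΔT = 6×10⁻⁶ × 114 = 0.000684.
1/(A₁E₁) + 1/(A₂E₂) = 1/(1575×101×10³) + 1/(775×70×10³) = 2.472×10⁻⁸ N⁻¹.
P = 0.000684 / 2.472×10⁻⁸ = 27670 N = 27.67 kN.
σ_{aluminium} = P/A₂ = 27670/775 = 35.7 MPa, compressive.

σ ≈ 35.7 MPa (compressive)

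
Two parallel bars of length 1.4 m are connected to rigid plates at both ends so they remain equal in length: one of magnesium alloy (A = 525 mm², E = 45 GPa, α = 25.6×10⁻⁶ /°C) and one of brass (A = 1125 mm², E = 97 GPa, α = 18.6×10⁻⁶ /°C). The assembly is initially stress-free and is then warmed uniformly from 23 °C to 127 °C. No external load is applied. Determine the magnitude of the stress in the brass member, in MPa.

σ ≈ 12.6 MPa (tensile)

The magnesium alloy has the larger α, so on heating it would change length more than the brass if both were free. The rigid plates force a common final length, so the magnesium alloy is put into compression and the brass into tension, with equal and opposite forces P (no external load).
Setting the final lengths equal and cancelling L: (α₁ − α₂)ΔT = P/(A₁E₁) + P/(A₂E₂).
|α₁ − α₂|·ΔT = 7×10⁻⁶ × 104 = 0.000728.
1/(A₁E₁) + 1/(A₂E₂) = 1/(525×45×10³) + 1/(1125×97×10³) = 5.149×10⁻⁸ N⁻¹.
P = 0.000728 / 5.149×10⁻⁸ = 14140 N = 14.14 kN.
σ_{brass} = P/A₂ = 14140/1125 = 12.57 MPa, tensile.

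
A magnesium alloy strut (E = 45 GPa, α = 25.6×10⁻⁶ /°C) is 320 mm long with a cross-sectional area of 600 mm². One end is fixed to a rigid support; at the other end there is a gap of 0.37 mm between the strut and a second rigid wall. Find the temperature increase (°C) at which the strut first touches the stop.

ΔT ≈ 45.2 °C

The gap closes when αΔT L = 0.37 mm, since the strut is still unstressed at that instant.
ΔT = 0.37 / (25.6×10⁻⁶ × 320) = 45.17 °C.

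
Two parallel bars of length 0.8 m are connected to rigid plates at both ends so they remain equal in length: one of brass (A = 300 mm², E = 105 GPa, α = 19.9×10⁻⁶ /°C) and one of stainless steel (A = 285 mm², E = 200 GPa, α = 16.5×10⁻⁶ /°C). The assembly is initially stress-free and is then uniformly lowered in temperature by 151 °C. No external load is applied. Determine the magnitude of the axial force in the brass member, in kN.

P ≈ 10.4 kN (tensile in the brass)

Equilibrium of a rigid end plate with no external load gives equal and opposite internal forces ±P in the two members. Since α_{brass} > α_{stainless steel}, cooling drives the brass into tension and the stainless steel into compression.
Equating the net (thermal + elastic) strains gives |α₁ − α₂|·ΔT = P·[1/(A₁E₁) + 1/(A₂E₂)].
|α₁ − α₂|·ΔT = 3.4×10⁻⁶ × 151 = 0.0005134.
1/(A₁E₁) + 1/(A₂E₂) = 1/(300×105×10³) + 1/(285×200×10³) = 4.929×10⁻⁸ N⁻¹.
P = 0.0005134 / 4.929×10⁻⁸ = 10420 N = 10.42 kN.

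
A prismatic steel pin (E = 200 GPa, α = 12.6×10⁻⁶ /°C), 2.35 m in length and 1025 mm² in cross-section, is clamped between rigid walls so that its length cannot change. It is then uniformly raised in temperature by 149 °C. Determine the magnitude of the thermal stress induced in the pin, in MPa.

σ ≈ 375 MPa (compressive)

The supports are rigid, so the total axial strain is zero. The restrained thermal strain is ε = αΔT = 12.6×10⁻⁶ × 149 = 1877.4×10⁻⁶.
Hence σ = E·αΔT = 200×10³ × 1877.4×10⁻⁶ = 375.5 MPa, compressive.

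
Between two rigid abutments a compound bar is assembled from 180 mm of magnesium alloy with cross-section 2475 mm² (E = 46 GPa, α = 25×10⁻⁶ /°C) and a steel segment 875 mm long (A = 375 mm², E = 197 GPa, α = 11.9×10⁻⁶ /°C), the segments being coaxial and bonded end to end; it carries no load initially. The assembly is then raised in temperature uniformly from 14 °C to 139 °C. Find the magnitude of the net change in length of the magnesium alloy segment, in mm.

If the supports were absent, the total length change would be Σ αᵢΔT Lᵢ = 25×10⁻⁶×125×180 + 11.9×10⁻⁶×125×875 = 1.864 mm.
The walls prevent any net length change, so an axial force P (same in every segment) develops. Compatibility: P · Σ Lᵢ/(AᵢEᵢ) = δ_free.
Σ Lᵢ/(AᵢEᵢ) = 180/(2475×46×10³) + 875/(375×197×10³) = 1.343×10⁻⁵ mm/N.
So P = 1.864 / 1.343×10⁻⁵ = 138.8 kN, compressive.
For the magnesium alloy segment, free thermal change = 25×10⁻⁶×125×180 = 0.5625 mm and elastic change from P = 138800×180/(2475×46×10³) = 0.2195 mm; these oppose, so the net change is 0.343 mm (segment lengthens).

|ΔL| ≈ 0.343 mm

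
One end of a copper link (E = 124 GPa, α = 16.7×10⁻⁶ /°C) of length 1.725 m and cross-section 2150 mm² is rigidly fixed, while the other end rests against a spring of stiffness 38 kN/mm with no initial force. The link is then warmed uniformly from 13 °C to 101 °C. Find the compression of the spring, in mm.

δ ≈ 2.03 mm

The unrestrained thermal change is αΔT L = 16.7×10⁻⁶ × 88 × 1725 = 2.535 mm.
With a force P in the spring, the elastic change of the link is PL/(AE) and that of the spring is P/k; compatibility requires their sum to equal δ_free.
P [ L/(AE) + 1/k ] = δ_free → P [ 1725/(2150×124×10³) + 1/(38×10³) ] = 2.535.
P = 2.535 / 3.279×10⁻⁵ = 77320 N.
Spring compression = P/k = 77320/(38×10³) = 2.035 mm.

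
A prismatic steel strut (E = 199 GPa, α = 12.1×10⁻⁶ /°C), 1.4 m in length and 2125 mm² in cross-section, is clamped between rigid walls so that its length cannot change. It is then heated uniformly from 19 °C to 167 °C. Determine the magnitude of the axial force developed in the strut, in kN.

Full restraint means ε = 0, so the stress is σ = EαΔT = 199×10³ × 12.1×10⁻⁶ × 148 = 356.4 MPa.
Axial force P = σA = 356.4 × 2125 = 757300 N = 757.3 kN, compressive.

P ≈ 757 kN (compressive)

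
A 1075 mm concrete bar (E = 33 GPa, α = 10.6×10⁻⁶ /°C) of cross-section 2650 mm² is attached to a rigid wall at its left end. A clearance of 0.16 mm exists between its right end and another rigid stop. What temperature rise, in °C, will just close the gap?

ΔT ≈ 14 °C

The gap closes when αΔT L = 0.16 mm, since the bar is still unstressed at that instant.
ΔT = 0.16 / (10.6×10⁻⁶ × 1075) = 14.04 °C.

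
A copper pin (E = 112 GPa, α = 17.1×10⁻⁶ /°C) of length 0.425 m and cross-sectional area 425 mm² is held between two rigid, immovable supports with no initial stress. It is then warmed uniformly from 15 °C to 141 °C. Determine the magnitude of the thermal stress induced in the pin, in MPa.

The supports are rigid, so the total axial strain is zero. The restrained thermal strain is ε = αΔT = 17.1×10⁻⁶ × 126 = 2154.6×10⁻⁶.
Hence σ = E·αΔT = 112×10³ × 2154.6×10⁻⁶ = 241.3 MPa, compressive.

σ ≈ 241 MPa (compressive)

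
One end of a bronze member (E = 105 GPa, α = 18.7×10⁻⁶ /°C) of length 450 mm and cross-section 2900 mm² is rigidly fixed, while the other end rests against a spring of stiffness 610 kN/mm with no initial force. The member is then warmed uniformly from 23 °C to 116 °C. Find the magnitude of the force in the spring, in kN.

If the spring were absent the member would lengthen by αΔT L = 18.7×10⁻⁶ × 93 × 450 = 0.7826 mm.
With a force P in the spring, the elastic change of the member is PL/(AE) and that of the spring is P/k; compatibility requires their sum to equal δ_free.
P [ L/(AE) + 1/k ] = δ_free → P [ 450/(2900×105×10³) + 1/(610×10³) ] = 0.7826.
P = 0.7826 / 3.117×10⁻⁶ = 251100 N.

P ≈ 251 kN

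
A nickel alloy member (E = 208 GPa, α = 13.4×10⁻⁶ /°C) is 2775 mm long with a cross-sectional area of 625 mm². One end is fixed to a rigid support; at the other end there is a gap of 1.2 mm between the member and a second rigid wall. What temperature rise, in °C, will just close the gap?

Contact occurs when the free expansion equals the gap: αΔT L = 1.2 mm.
ΔT = 1.2 / (13.4×10⁻⁶ × 2775) = 32.27 °C.

ΔT ≈ 32.3 °C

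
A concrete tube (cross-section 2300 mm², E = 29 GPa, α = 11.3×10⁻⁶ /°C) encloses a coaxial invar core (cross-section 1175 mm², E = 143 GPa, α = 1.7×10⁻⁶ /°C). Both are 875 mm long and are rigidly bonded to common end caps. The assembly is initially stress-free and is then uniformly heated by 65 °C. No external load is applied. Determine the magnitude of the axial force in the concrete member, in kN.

P ≈ 29.8 kN (compressive in the concrete)

The concrete has the larger α, so on heating it would change length more than the invar if both were free. The rigid plates force a common final length, so the concrete is put into compression and the invar into tension, with equal and opposite forces P (no external load).
Compatibility of the two members (thermal + elastic change equal): (α₁ − α₂)ΔT = P·[1/(A₁E₁) + 1/(A₂E₂)].
|α₁ − α₂|·ΔT = 9.6×10⁻⁶ × 65 = 0.000624.
1/(A₁E₁) + 1/(A₂E₂) = 1/(2300×29×10³) + 1/(1175×143×10³) = 2.094×10⁻⁸ N⁻¹.
So P = 0.000624 / 2.094×10⁻⁸ = 29.79 kN.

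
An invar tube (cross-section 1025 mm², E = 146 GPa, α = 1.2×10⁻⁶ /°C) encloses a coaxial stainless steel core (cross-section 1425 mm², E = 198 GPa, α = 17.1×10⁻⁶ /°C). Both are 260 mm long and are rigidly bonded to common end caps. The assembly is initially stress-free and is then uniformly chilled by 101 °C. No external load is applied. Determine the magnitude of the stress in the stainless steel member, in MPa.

σ ≈ 110 MPa (tensile)

The stainless steel has the larger α, so on cooling it would change length more than the invar if both were free. The rigid plates force a common final length, so the stainless steel is put into tension and the invar into compression, with equal and opposite forces P (no external load).
Setting the final lengths equal and cancelling L: (α₁ − α₂)ΔT = P/(A₁E₁) + P/(A₂E₂).
|α₁ − α₂|·ΔT = 15.9×10⁻⁶ × 101 = 0.001606.
1/(A₁E₁) + 1/(A₂E₂) = 1/(1025×146×10³) + 1/(1425×198×10³) = 1.023×10⁻⁸ N⁻¹.
So P = 0.001606 / 1.023×10⁻⁸ = 157 kN.
σ_{stainless steel} = P/A₂ = 157000/1425 = 110.2 MPa, tensile.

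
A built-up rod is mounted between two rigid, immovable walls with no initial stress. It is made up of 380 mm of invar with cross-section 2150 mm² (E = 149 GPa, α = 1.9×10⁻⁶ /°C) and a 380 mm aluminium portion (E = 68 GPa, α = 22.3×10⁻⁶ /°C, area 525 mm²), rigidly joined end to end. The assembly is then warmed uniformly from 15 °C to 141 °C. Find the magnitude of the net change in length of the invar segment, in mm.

If the supports were absent, the total length change would be Σ αᵢΔT Lᵢ = 1.9×10⁻⁶×126×380 + 22.3×10⁻⁶×126×380 = 1.159 mm.
Since the ends are fixed, an axial force P builds up, equal in every segment, with P · Σ Lᵢ/(AᵢEᵢ) = δ_free.
Σ Lᵢ/(AᵢEᵢ) = 380/(2150×149×10³) + 380/(525×68×10³) = 1.183×10⁻⁵ mm/N.
P = 1.159 / 1.183×10⁻⁵ = 97940 N = 97.94 kN, compressive.
For the invar segment, free thermal change = 1.9×10⁻⁶×126×380 = 0.09097 mm and elastic change from P = 97940×380/(2150×149×10³) = 0.1162 mm; these oppose, so the net change is 0.0252 mm (segment shortens).

|ΔL| ≈ 0.0252 mm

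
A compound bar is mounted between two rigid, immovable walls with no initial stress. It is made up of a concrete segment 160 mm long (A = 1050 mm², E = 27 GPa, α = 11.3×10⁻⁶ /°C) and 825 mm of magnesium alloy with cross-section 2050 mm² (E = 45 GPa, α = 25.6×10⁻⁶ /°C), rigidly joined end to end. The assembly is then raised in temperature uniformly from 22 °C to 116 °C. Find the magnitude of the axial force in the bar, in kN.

P ≈ 148 kN (compressive)

If the supports were absent, the total length change would be Σ αᵢΔT Lᵢ = 11.3×10⁻⁶×94×160 + 25.6×10⁻⁶×94×825 = 2.155 mm.
Since the ends are fixed, an axial force P builds up, equal in every segment, with P · Σ Lᵢ/(AᵢEᵢ) = δ_free.
The series flexibility is Σ Lᵢ/(AᵢEᵢ) = 160/(1050×27×10³) + 825/(2050×45×10³) = 1.459×10⁻⁵ mm/N.
P = 2.155 / 1.459×10⁻⁵ = 147800 N = 147.8 kN, compressive.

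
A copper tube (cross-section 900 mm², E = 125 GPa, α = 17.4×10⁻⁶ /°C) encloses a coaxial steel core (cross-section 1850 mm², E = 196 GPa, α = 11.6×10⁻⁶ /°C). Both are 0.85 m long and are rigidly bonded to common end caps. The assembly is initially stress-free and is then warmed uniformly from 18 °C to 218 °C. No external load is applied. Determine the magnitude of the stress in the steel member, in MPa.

The copper has the larger α, so on heating it would change length more than the steel if both were free. The rigid plates force a common final length, so the copper is put into compression and the steel into tension, with equal and opposite forces P (no external load).
Compatibility of the two members (thermal + elastic change equal): (α₁ − α₂)ΔT = P·[1/(A₁E₁) + 1/(A₂E₂)].
|α₁ − α₂|·ΔT = 5.8×10⁻⁶ × 200 = 0.00116.
1/(A₁E₁) + 1/(A₂E₂) = 1/(900×125×10³) + 1/(1850×196×10³) = 1.165×10⁻⁸ N⁻¹.
P = 0.00116 / 1.165×10⁻⁸ = 99600 N = 99.6 kN.
σ_{steel} = P/A₂ = 99600/1850 = 53.84 MPa, tensile.

σ ≈ 53.8 MPa (tensile)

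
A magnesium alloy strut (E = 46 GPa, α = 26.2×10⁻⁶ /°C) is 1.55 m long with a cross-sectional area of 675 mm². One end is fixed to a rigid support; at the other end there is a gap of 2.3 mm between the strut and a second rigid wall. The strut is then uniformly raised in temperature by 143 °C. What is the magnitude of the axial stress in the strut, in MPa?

Free thermal elongation = αΔT L = 26.2×10⁻⁶ × 143 × 1550 = 5.807 mm.
The gap closes (δ_free > 2.3 mm) and the wall then resists a further 5.807 − 2.3 = 3.507 mm of expansion.
So σ = E(δ_free − g)/L = 46×10³ × 3.507/1550 = 104.1 MPa.

σ ≈ 104 MPa (compressive)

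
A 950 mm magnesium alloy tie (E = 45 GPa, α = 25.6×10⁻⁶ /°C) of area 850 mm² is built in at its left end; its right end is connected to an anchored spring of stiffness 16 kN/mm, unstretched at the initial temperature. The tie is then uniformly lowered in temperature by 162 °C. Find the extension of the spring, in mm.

δ ≈ 2.82 mm

If the spring were absent the tie would shorten by αΔT L = 25.6×10⁻⁶ × 162 × 950 = 3.94 mm.
With a force P in the spring, the elastic change of the tie is PL/(AE) and that of the spring is P/k; compatibility requires their sum to equal δ_free.
So P = δ_free / [L/(AE) + 1/k] = 3.94 / [ 950/(850×45×10³) + 1/(16×10³) ].
P = 3.94 / 8.734×10⁻⁵ = 45110 N.
Spring extension = P/k = 45110/(16×10³) = 2.819 mm.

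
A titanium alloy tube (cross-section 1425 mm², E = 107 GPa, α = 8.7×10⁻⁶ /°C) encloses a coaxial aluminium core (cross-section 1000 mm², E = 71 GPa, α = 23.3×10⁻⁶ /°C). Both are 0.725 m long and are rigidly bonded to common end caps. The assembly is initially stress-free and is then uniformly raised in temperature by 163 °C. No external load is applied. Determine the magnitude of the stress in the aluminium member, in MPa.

Both members must finish at the same length. With the larger α, the aluminium tends to over-expand; the plates restrain it, putting the aluminium in compression and the titanium alloy in tension. With no external load the two internal forces are equal and opposite, magnitude P.
Compatibility of the two members (thermal + elastic change equal): (α₁ − α₂)ΔT = P·[1/(A₁E₁) + 1/(A₂E₂)].
|α₁ − α₂|·ΔT = 14.6×10⁻⁶ × 163 = 0.00238.
1/(A₁E₁) + 1/(A₂E₂) = 1/(1425×107×10³) + 1/(1000×71×10³) = 2.064×10⁻⁸ N⁻¹.
P = 0.00238 / 2.064×10⁻⁸ = 115300 N = 115.3 kN.
σ_{aluminium} = P/A₂ = 115300/1000 = 115.3 MPa, compressive.

σ ≈ 115 MPa (compressive)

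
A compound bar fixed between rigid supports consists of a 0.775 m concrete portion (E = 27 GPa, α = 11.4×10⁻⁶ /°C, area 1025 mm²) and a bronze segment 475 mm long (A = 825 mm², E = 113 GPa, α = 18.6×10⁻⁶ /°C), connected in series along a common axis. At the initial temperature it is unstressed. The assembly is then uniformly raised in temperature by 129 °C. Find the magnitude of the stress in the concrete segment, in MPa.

If the supports were absent, the total length change would be Σ αᵢΔT Lᵢ = 11.4×10⁻⁶×129×775 + 18.6×10⁻⁶×129×475 = 2.279 mm.
The rigid supports impose zero overall length change; the single axial force P common to all segments must satisfy P Σ Lᵢ/(AᵢEᵢ) = δ_free.
Σ Lᵢ/(AᵢEᵢ) = 775/(1025×27×10³) + 475/(825×113×10³) = 3.31×10⁻⁵ mm/N.
Hence P = δ_free / Σ(L/AE) = 2.279/3.31×10⁻⁵ = 68.87 kN (compressive).
σ_{concrete} = P / A = 68870 / 1025 = 67.19 MPa.

σ ≈ 67.2 MPa (compressive)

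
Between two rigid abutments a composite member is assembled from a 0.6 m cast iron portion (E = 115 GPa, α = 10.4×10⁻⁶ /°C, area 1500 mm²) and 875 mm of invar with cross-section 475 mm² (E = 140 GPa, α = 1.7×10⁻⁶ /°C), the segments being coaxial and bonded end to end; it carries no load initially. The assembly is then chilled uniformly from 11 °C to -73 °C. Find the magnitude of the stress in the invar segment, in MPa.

Free thermal contraction of the whole bar: Σ αᵢΔT Lᵢ = 10.4×10⁻⁶×84×600 + 1.7×10⁻⁶×84×875 = 0.6491 mm.
The walls prevent any net length change, so an axial force P (same in every segment) develops. Compatibility: P · Σ Lᵢ/(AᵢEᵢ) = δ_free.
Σ Lᵢ/(AᵢEᵢ) = 600/(1500×115×10³) + 875/(475×140×10³) = 1.664×10⁻⁵ mm/N.
So P = 0.6491 / 1.664×10⁻⁵ = 39.02 kN, tensile.
σ_{invar} = P / A = 39020 / 475 = 82.14 MPa.

σ ≈ 82.1 MPa (tensile)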